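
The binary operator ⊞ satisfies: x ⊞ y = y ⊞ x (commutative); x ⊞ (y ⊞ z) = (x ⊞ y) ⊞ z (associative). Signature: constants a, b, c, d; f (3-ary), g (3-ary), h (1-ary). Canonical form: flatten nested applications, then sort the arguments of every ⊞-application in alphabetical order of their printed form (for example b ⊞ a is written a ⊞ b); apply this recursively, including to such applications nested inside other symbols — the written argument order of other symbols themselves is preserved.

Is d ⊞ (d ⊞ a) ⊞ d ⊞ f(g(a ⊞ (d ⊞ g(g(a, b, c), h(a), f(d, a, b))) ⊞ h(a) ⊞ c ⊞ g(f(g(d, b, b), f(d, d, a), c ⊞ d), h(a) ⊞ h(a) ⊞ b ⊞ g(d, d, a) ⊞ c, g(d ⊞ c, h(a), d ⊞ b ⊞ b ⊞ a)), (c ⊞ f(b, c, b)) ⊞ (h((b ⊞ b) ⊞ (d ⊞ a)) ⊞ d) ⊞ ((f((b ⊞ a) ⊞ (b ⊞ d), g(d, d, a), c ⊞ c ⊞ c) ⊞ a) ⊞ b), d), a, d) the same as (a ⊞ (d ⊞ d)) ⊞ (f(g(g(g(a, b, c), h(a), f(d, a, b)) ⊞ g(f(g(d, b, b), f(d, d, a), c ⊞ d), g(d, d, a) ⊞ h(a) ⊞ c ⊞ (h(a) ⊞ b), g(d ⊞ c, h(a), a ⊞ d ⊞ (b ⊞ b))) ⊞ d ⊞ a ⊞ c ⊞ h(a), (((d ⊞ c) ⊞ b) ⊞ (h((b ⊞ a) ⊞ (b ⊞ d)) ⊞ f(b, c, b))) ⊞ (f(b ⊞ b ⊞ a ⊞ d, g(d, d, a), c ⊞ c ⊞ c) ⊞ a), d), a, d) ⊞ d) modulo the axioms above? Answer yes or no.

Left:  d ⊞ (d ⊞ a) ⊞ d ⊞ f(g(a ⊞ (d ⊞ g(g(a, b, c), h(a), f(d, a, b))) ⊞ h(a) ⊞ c ⊞ g(f(g(d, b, b), f(d, d, a), c ⊞ d), h(a) ⊞ h(a) ⊞ b ⊞ g(d, d, a) ⊞ c, g(d ⊞ c, h(a), d ⊞ b ⊞ b ⊞ a)), (c ⊞ f(b, c, b)) ⊞ (h((b ⊞ b) ⊞ (d ⊞ a)) ⊞ d) ⊞ ((f((b ⊞ a) ⊞ (b ⊞ d), g(d, d, a), c ⊞ c ⊞ c) ⊞ a) ⊞ b), d), a, d)
  Un-nest:  d ⊞ d ⊞ a ⊞ d ⊞ f(g(a ⊞ (d ⊞ g(g(a, b, c), h(a), f(d, a, b))) ⊞ h(a) ⊞ c ⊞ g(f(g(d, b, b), f(d, d, a), c ⊞ d), h(a) ⊞ h(a) ⊞ b ⊞ g(d, d, a) ⊞ c, g(d ⊞ c, h(a), d ⊞ b ⊞ b ⊞ a)), (c ⊞ f(b, c, b)) ⊞ (h((b ⊞ b) ⊞ (d ⊞ a)) ⊞ d) ⊞ ((f((b ⊞ a) ⊞ (b ⊞ d), g(d, d, a), c ⊞ c ⊞ c) ⊞ a) ⊞ b), d), a, d)
  Simplify inside:  f(g(a ⊞ (d ⊞ g(g(a, b, c), h(a), f(d, a, b))) ⊞ h(a) ⊞ c ⊞ g(f(g(d, b, b), f(d, d, a), c ⊞ d), h(a) ⊞ h(a) ⊞ b ⊞ g(d, d, a) ⊞ c, g(d ⊞ c, h(a), d ⊞ b ⊞ b ⊞ a)), (c ⊞ f(b, c, b)) ⊞ (h((b ⊞ b) ⊞ (d ⊞ a)) ⊞ d) ⊞ ((f((b ⊞ a) ⊞ (b ⊞ d), g(d, d, a), c ⊞ c ⊞ c) ⊞ a) ⊞ b), d), a, d)  →  f(g(a ⊞ c ⊞ d ⊞ g(f(g(d, b, b), f(d, d, a), c ⊞ d), b ⊞ c ⊞ g(d, d, a) ⊞ h(a) ⊞ h(a), g(c ⊞ d, h(a), a ⊞ b ⊞ b ⊞ d)) ⊞ g(g(a, b, c), h(a), f(d, a, b)) ⊞ h(a), a ⊞ b ⊞ c ⊞ d ⊞ f(a ⊞ b ⊞ b ⊞ d, g(d, d, a), c ⊞ c ⊞ c) ⊞ f(b, c, b) ⊞ h(a ⊞ b ⊞ b ⊞ d), d), a, d)
  Order the arguments:  a ⊞ d ⊞ d ⊞ d ⊞ f(g(a ⊞ c ⊞ d ⊞ g(f(g(d, b, b), f(d, d, a), c ⊞ d), b ⊞ c ⊞ g(d, d, a) ⊞ h(a) ⊞ h(a), g(c ⊞ d, h(a), a ⊞ b ⊞ b ⊞ d)) ⊞ g(g(a, b, c), h(a), f(d, a, b)) ⊞ h(a), a ⊞ b ⊞ c ⊞ d ⊞ f(a ⊞ b ⊞ b ⊞ d, g(d, d, a), c ⊞ c ⊞ c) ⊞ f(b, c, b) ⊞ h(a ⊞ b ⊞ b ⊞ d), d), a, d)
Right:  (a ⊞ (d ⊞ d)) ⊞ (f(g(g(g(a, b, c), h(a), f(d, a, b)) ⊞ g(f(g(d, b, b), f(d, d, a), c ⊞ d), g(d, d, a) ⊞ h(a) ⊞ c ⊞ (h(a) ⊞ b), g(d ⊞ c, h(a), a ⊞ d ⊞ (b ⊞ b))) ⊞ d ⊞ a ⊞ c ⊞ h(a), (((d ⊞ c) ⊞ b) ⊞ (h((b ⊞ a) ⊞ (b ⊞ d)) ⊞ f(b, c, b))) ⊞ (f(b ⊞ b ⊞ a ⊞ d, g(d, d, a), c ⊞ c ⊞ c) ⊞ a), d), a, d) ⊞ d)
  Flatten:  a ⊞ d ⊞ d ⊞ f(g(g(g(a, b, c), h(a), f(d, a, b)) ⊞ g(f(g(d, b, b), f(d, d, a), c ⊞ d), g(d, d, a) ⊞ h(a) ⊞ c ⊞ (h(a) ⊞ b), g(d ⊞ c, h(a), a ⊞ d ⊞ (b ⊞ b))) ⊞ d ⊞ a ⊞ c ⊞ h(a), (((d ⊞ c) ⊞ b) ⊞ (h((b ⊞ a) ⊞ (b ⊞ d)) ⊞ f(b, c, b))) ⊞ (f(b ⊞ b ⊞ a ⊞ d, g(d, d, a), c ⊞ c ⊞ c) ⊞ a), d), a, d) ⊞ d
  Inside:  f(g(g(g(a, b, c), h(a), f(d, a, b)) ⊞ g(f(g(d, b, b), f(d, d, a), c ⊞ d), g(d, d, a) ⊞ h(a) ⊞ c ⊞ (h(a) ⊞ b), g(d ⊞ c, h(a), a ⊞ d ⊞ (b ⊞ b))) ⊞ d ⊞ a ⊞ c ⊞ h(a), (((d ⊞ c) ⊞ b) ⊞ (h((b ⊞ a) ⊞ (b ⊞ d)) ⊞ f(b, c, b))) ⊞ (f(b ⊞ b ⊞ a ⊞ d, g(d, d, a), c ⊞ c ⊞ c) ⊞ a), d), a, d)  →  f(g(a ⊞ c ⊞ d ⊞ g(f(g(d, b, b), f(d, d, a), c ⊞ d), b ⊞ c ⊞ g(d, d, a) ⊞ h(a) ⊞ h(a), g(c ⊞ d, h(a), a ⊞ b ⊞ b ⊞ d)) ⊞ g(g(a, b, c), h(a), f(d, a, b)) ⊞ h(a), a ⊞ b ⊞ c ⊞ d ⊞ f(a ⊞ b ⊞ b ⊞ d, g(d, d, a), c ⊞ c ⊞ c) ⊞ f(b, c, b) ⊞ h(a ⊞ b ⊞ b ⊞ d), d), a, d)
  Sort arguments:  a ⊞ d ⊞ d ⊞ d ⊞ f(g(a ⊞ c ⊞ d ⊞ g(f(g(d, b, b), f(d, d, a), c ⊞ d), b ⊞ c ⊞ g(d, d, a) ⊞ h(a) ⊞ h(a), g(c ⊞ d, h(a), a ⊞ b ⊞ b ⊞ d)) ⊞ g(g(a, b, c), h(a), f(d, a, b)) ⊞ h(a), a ⊞ b ⊞ c ⊞ d ⊞ f(a ⊞ b ⊞ b ⊞ d, g(d, d, a), c ⊞ c ⊞ c) ⊞ f(b, c, b) ⊞ h(a ⊞ b ⊞ b ⊞ d), d), a, d)

Answer: yes — both canonical forms are a ⊞ d ⊞ d ⊞ d ⊞ f(g(a ⊞ c ⊞ d ⊞ g(f(g(d, b, b), f(d, d, a), c ⊞ d), b ⊞ c ⊞ g(d, d, a) ⊞ h(a) ⊞ h(a), g(c ⊞ d, h(a), a ⊞ b ⊞ b ⊞ d)) ⊞ g(g(a, b, c), h(a), f(d, a, b)) ⊞ h(a), a ⊞ b ⊞ c ⊞ d ⊞ f(a ⊞ b ⊞ b ⊞ d, g(d, d, a), c ⊞ c ⊞ c) ⊞ f(b, c, b) ⊞ h(a ⊞ b ⊞ b ⊞ d), d), a, d)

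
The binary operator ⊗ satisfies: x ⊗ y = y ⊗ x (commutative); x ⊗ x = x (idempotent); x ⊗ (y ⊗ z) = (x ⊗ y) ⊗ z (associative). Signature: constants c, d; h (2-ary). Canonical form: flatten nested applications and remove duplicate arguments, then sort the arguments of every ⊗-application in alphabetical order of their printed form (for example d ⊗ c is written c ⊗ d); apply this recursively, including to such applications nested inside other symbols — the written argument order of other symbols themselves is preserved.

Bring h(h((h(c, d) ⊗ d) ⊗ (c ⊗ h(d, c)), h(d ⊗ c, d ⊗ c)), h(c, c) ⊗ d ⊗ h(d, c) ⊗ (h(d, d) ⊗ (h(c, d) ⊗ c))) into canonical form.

Descend into:  h(c, c) ⊗ d ⊗ h(d, c) ⊗ (h(d, d) ⊗ (h(c, d) ⊗ c))
Merge nested applications:  h(c, c) ⊗ d ⊗ h(d, c) ⊗ h(d, d) ⊗ h(c, d) ⊗ c
Order the arguments:  c ⊗ d ⊗ h(c, c) ⊗ h(c, d) ⊗ h(d, c) ⊗ h(d, d)
Rebuild:  h(h(c ⊗ d ⊗ h(c, d) ⊗ h(d, c), h(c ⊗ d, c ⊗ d)), c ⊗ d ⊗ h(c, c) ⊗ h(c, d) ⊗ h(d, c) ⊗ h(d, d))

Answer: h(h(c ⊗ d ⊗ h(c, d) ⊗ h(d, c), h(c ⊗ d, c ⊗ d)), c ⊗ d ⊗ h(c, c) ⊗ h(c, d) ⊗ h(d, c) ⊗ h(d, d))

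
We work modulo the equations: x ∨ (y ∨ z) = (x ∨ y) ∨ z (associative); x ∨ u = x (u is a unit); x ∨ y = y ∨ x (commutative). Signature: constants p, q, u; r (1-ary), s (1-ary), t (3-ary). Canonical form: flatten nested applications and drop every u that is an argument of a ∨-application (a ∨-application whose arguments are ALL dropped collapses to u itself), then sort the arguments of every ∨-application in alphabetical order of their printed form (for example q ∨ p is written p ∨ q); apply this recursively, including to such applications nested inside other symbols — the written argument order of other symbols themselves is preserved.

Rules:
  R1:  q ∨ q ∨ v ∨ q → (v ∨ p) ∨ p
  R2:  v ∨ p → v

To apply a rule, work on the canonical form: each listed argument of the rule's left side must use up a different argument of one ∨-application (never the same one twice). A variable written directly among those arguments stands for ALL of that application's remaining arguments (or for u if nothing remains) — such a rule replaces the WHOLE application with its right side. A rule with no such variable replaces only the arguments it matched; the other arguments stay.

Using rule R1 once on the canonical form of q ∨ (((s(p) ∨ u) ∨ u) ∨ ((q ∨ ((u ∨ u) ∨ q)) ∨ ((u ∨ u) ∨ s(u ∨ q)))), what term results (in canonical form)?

Answer: p ∨ p ∨ s(p) ∨ s(q)

Derivation:
Canonical form:  q ∨ q ∨ q ∨ s(p) ∨ s(q)
Match R1:  consume q, q, q;  v := s(p) ∨ s(q)
The variable takes the whole remainder — replace the entire application.
Result:  p ∨ p ∨ s(p) ∨ s(q)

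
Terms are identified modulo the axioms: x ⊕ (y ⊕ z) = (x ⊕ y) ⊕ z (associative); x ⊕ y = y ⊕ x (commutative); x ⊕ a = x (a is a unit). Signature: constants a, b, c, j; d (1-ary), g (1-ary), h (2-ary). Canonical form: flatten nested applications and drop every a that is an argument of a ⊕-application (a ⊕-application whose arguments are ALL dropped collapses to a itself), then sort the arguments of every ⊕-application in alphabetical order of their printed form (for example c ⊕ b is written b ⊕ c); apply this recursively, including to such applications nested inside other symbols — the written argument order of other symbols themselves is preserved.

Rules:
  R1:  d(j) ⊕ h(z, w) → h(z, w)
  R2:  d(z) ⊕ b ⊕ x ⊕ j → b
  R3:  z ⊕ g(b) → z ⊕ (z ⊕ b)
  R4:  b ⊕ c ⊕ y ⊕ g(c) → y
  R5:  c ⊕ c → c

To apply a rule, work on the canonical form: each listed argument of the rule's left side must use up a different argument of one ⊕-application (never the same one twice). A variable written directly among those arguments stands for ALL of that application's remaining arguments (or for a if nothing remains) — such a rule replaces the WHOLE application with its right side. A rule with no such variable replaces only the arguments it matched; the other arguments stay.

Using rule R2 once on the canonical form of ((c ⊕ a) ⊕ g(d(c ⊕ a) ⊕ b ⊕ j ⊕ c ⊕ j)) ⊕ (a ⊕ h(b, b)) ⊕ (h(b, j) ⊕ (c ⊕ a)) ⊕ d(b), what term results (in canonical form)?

Canonical form:  c ⊕ c ⊕ d(b) ⊕ g(b ⊕ c ⊕ d(c) ⊕ j ⊕ j) ⊕ h(b, b) ⊕ h(b, j)
R2 matches:  uses b, d(c), j;  x := c ⊕ j, z := c
The extension variable absorbs all remaining arguments, so the whole application is rewritten.
Result:  c ⊕ c ⊕ d(b) ⊕ g(b) ⊕ h(b, b) ⊕ h(b, j)

Answer: c ⊕ c ⊕ d(b) ⊕ g(b) ⊕ h(b, b) ⊕ h(b, j)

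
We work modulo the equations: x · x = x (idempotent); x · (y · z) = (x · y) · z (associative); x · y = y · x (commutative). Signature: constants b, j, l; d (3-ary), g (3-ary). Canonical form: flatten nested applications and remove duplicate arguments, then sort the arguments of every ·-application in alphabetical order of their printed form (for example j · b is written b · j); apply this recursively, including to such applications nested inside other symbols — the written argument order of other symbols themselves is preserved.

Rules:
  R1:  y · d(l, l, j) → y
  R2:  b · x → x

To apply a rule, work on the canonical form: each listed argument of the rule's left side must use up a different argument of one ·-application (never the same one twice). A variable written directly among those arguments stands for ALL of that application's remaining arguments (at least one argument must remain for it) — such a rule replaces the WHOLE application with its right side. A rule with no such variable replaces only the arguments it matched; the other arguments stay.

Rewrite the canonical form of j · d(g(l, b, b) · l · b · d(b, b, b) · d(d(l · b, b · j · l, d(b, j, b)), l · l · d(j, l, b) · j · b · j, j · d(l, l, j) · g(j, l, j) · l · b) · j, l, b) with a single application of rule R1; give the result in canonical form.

Canonical form:  d(b · d(b, b, b) · d(d(b · l, b · j · l, d(b, j, b)), b · d(j, l, b) · j · l, b · d(l, l, j) · g(j, l, j) · j · l) · g(l, b, b) · j · l, l, b) · j
Match R1:  consume d(l, l, j);  y := b · g(j, l, j) · j · l
Every leftover argument binds to the variable; the entire application is replaced.
New term:  d(b · d(b, b, b) · d(d(b · l, b · j · l, d(b, j, b)), b · d(j, l, b) · j · l, b · g(j, l, j) · j · l) · g(l, b, b) · j · l, l, b) · j

Answer: d(b · d(b, b, b) · d(d(b · l, b · j · l, d(b, j, b)), b · d(j, l, b) · j · l, b · g(j, l, j) · j · l) · g(l, b, b) · j · l, l, b) · j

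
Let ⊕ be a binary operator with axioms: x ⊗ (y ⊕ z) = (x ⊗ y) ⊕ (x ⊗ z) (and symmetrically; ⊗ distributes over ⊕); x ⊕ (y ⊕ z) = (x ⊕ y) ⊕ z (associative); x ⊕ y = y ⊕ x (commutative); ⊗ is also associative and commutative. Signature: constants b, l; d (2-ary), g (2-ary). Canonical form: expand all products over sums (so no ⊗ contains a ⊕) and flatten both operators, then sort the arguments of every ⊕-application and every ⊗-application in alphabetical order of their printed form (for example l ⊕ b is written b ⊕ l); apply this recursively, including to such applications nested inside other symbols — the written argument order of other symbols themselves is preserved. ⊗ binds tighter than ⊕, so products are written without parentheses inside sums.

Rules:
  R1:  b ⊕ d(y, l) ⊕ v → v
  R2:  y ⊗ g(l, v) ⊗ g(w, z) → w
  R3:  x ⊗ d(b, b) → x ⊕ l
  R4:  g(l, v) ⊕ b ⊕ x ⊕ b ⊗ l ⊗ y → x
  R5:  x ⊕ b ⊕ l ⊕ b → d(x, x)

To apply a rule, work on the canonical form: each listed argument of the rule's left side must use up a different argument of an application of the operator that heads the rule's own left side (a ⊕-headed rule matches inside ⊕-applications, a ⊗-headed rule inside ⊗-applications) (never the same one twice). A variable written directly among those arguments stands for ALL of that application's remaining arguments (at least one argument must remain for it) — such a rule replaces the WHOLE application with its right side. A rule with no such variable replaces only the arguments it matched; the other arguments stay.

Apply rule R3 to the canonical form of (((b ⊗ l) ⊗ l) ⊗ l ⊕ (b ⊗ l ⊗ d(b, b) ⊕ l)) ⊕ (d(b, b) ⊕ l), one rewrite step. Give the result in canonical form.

Answer: b ⊗ l ⊕ b ⊗ l ⊗ l ⊗ l ⊕ d(b, b) ⊕ l ⊕ l ⊕ l

Derivation:
Canonical form:  b ⊗ d(b, b) ⊗ l ⊕ b ⊗ l ⊗ l ⊗ l ⊕ d(b, b) ⊕ l ⊕ l
R3 matches:  uses d(b, b);  x := b ⊗ l
Every leftover argument binds to the variable; the entire application is replaced.
New term:  b ⊗ l ⊕ b ⊗ l ⊗ l ⊗ l ⊕ d(b, b) ⊕ l ⊕ l ⊕ l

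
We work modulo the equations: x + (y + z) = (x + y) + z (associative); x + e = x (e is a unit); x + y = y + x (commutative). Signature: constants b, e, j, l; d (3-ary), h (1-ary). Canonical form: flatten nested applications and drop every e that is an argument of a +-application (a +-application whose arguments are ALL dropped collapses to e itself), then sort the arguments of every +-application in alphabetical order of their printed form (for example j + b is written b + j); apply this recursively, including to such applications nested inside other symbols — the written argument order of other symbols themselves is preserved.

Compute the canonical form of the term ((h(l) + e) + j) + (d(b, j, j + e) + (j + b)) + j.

Answer: b + d(b, j, j) + h(l) + j + j + j

Derivation:
Un-nest:  h(l) + e + j + d(b, j, j + e) + j + b + j
Inside:  d(b, j, j + e)  →  d(b, j, j)
Units out:  drop e
Sort:  b + d(b, j, j) + h(l) + j + j + j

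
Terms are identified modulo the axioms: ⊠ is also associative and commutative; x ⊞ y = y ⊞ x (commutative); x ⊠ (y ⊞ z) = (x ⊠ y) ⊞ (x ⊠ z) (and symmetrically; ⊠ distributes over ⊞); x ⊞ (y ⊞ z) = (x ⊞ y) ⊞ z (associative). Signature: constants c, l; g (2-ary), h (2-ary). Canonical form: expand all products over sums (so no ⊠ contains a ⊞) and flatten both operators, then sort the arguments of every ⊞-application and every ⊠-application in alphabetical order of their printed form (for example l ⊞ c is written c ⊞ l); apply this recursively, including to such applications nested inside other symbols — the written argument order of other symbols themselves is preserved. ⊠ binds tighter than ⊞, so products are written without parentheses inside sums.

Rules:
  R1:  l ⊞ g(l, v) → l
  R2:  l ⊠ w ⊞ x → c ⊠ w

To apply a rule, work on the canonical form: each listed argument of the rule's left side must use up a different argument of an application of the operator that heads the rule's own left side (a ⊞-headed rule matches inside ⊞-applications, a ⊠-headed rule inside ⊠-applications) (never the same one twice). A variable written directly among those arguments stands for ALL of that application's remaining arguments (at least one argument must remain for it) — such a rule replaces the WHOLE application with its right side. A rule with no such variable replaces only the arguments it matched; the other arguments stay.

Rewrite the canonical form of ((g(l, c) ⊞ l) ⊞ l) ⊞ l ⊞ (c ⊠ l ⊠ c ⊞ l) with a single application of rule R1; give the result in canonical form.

Answer: c ⊠ c ⊠ l ⊞ l ⊞ l ⊞ l ⊞ l

Derivation:
Canonical form:  c ⊠ c ⊠ l ⊞ g(l, c) ⊞ l ⊞ l ⊞ l ⊞ l
Apply R1:  consuming g(l, c), l;  v := c
New term:  c ⊠ c ⊠ l ⊞ l ⊞ l ⊞ l ⊞ l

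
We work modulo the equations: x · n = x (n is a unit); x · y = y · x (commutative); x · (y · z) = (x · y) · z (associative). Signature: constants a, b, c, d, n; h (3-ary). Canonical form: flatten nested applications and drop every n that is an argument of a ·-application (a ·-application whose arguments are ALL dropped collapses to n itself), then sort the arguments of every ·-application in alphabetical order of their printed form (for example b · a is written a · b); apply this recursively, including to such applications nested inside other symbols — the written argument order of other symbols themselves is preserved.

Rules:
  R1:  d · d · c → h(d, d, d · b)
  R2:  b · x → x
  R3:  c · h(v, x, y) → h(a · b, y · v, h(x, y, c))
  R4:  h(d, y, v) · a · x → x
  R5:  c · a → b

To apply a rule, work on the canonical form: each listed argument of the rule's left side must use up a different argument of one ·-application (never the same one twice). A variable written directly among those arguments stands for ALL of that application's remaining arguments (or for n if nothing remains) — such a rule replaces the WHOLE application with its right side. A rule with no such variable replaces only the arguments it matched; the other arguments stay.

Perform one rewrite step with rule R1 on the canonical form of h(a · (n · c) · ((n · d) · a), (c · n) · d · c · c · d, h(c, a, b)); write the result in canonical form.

Answer: h(a · a · c · d, c · c · h(d, d, b · d), h(c, a, b))

Derivation:
Canonical form:  h(a · a · c · d, c · c · c · d · d, h(c, a, b))
Apply R1:  consuming c, d, d
New term:  h(a · a · c · d, c · c · h(d, d, b · d), h(c, a, b))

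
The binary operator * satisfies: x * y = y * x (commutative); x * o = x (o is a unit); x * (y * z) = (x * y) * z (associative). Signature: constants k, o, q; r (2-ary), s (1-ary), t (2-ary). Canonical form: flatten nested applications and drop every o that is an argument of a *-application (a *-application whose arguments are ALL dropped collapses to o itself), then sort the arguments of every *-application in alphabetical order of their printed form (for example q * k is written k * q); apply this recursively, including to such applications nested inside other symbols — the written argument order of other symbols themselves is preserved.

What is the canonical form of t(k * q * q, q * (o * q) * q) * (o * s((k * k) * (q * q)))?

Merge nested applications:  t(k * q * q, q * (o * q) * q) * o * s((k * k) * (q * q))
Canonicalize subterm:  t(k * q * q, q * (o * q) * q)  →  t(k * q * q, q * q * q)
Inside:  s((k * k) * (q * q))  →  s(k * k * q * q)
Drop the unit:  drop o
Sort:  s(k * k * q * q) * t(k * q * q, q * q * q)

Answer: s(k * k * q * q) * t(k * q * q, q * q * q)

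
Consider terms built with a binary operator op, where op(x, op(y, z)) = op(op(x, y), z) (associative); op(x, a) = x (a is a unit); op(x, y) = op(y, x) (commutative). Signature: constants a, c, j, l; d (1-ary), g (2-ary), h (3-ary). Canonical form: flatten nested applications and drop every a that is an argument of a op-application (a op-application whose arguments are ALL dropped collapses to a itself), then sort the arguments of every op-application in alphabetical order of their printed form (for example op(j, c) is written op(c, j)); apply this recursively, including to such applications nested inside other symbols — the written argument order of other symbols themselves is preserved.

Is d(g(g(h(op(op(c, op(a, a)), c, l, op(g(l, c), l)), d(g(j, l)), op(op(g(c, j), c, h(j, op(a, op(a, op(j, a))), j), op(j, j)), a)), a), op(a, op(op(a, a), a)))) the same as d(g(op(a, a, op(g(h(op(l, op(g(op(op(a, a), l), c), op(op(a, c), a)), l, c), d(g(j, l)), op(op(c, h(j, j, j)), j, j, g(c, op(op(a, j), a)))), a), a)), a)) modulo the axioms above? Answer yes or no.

Answer: yes — both canonical forms are d(g(g(h(op(c, c, g(l, c), l, l), d(g(j, l)), op(c, g(c, j), h(j, j, j), j, j)), a), a))

Derivation:
Left:  d(g(g(h(op(op(c, op(a, a)), c, l, op(g(l, c), l)), d(g(j, l)), op(op(g(c, j), c, h(j, op(a, op(a, op(j, a))), j), op(j, j)), a)), a), op(a, op(op(a, a), a))))
  Work inside:  op(op(g(c, j), c, h(j, op(a, op(a, op(j, a))), j), op(j, j)), a)
  Merge nested applications:  op(g(c, j), c, h(j, op(a, op(a, op(j, a))), j), j, j, a)
  Canonicalize subterm:  h(j, op(a, op(a, op(j, a))), j)  →  h(j, j, j)
  Unit:  drop a
  Sort:  op(c, g(c, j), h(j, j, j), j, j)
  Rebuild:  d(g(g(h(op(c, c, g(l, c), l, l), d(g(j, l)), op(c, g(c, j), h(j, j, j), j, j)), a), a))
Right:  d(g(op(a, a, op(g(h(op(l, op(g(op(op(a, a), l), c), op(op(a, c), a)), l, c), d(g(j, l)), op(op(c, h(j, j, j)), j, j, g(c, op(op(a, j), a)))), a), a)), a))
  Work inside:  op(a, a, op(g(h(op(l, op(g(op(op(a, a), l), c), op(op(a, c), a)), l, c), d(g(j, l)), op(op(c, h(j, j, j)), j, j, g(c, op(op(a, j), a)))), a), a))
  Un-nest:  op(a, a, g(h(op(l, op(g(op(op(a, a), l), c), op(op(a, c), a)), l, c), d(g(j, l)), op(op(c, h(j, j, j)), j, j, g(c, op(op(a, j), a)))), a), a)
  Simplify inside:  g(h(op(l, op(g(op(op(a, a), l), c), op(op(a, c), a)), l, c), d(g(j, l)), op(op(c, h(j, j, j)), j, j, g(c, op(op(a, j), a)))), a)  →  g(h(op(c, c, g(l, c), l, l), d(g(j, l)), op(c, g(c, j), h(j, j, j), j, j)), a)
  Units out:  drop a (×3)
  Sort:  g(h(op(c, c, g(l, c), l, l), d(g(j, l)), op(c, g(c, j), h(j, j, j), j, j)), a)
  Rebuild:  d(g(g(h(op(c, c, g(l, c), l, l), d(g(j, l)), op(c, g(c, j), h(j, j, j), j, j)), a), a))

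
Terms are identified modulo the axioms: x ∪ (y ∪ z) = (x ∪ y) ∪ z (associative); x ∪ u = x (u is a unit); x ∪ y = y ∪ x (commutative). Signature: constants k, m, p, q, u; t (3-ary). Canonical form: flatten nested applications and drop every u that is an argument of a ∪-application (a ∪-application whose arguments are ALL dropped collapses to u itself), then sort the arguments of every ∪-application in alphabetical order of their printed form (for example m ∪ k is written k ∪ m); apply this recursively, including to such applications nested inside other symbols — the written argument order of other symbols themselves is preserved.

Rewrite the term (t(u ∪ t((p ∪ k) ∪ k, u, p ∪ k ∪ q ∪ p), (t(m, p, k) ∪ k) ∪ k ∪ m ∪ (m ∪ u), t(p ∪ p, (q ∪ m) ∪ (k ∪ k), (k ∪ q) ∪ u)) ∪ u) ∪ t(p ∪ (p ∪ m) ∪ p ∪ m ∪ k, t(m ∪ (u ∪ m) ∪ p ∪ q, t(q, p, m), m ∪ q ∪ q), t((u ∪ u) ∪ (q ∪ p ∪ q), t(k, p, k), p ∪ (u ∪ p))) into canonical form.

Merge nested applications:  t(u ∪ t((p ∪ k) ∪ k, u, p ∪ k ∪ q ∪ p), (t(m, p, k) ∪ k) ∪ k ∪ m ∪ (m ∪ u), t(p ∪ p, (q ∪ m) ∪ (k ∪ k), (k ∪ q) ∪ u)) ∪ u ∪ t(p ∪ (p ∪ m) ∪ p ∪ m ∪ k, t(m ∪ (u ∪ m) ∪ p ∪ q, t(q, p, m), m ∪ q ∪ q), t((u ∪ u) ∪ (q ∪ p ∪ q), t(k, p, k), p ∪ (u ∪ p)))
Inside:  t(u ∪ t((p ∪ k) ∪ k, u, p ∪ k ∪ q ∪ p), (t(m, p, k) ∪ k) ∪ k ∪ m ∪ (m ∪ u), t(p ∪ p, (q ∪ m) ∪ (k ∪ k), (k ∪ q) ∪ u))  →  t(t(k ∪ k ∪ p, u, k ∪ p ∪ p ∪ q), k ∪ k ∪ m ∪ m ∪ t(m, p, k), t(p ∪ p, k ∪ k ∪ m ∪ q, k ∪ q))
Canonicalize subterm:  t(p ∪ (p ∪ m) ∪ p ∪ m ∪ k, t(m ∪ (u ∪ m) ∪ p ∪ q, t(q, p, m), m ∪ q ∪ q), t((u ∪ u) ∪ (q ∪ p ∪ q), t(k, p, k), p ∪ (u ∪ p)))  →  t(k ∪ m ∪ m ∪ p ∪ p ∪ p, t(m ∪ m ∪ p ∪ q, t(q, p, m), m ∪ q ∪ q), t(p ∪ q ∪ q, t(k, p, k), p ∪ p))
Drop the unit:  drop u
Sort arguments:  t(k ∪ m ∪ m ∪ p ∪ p ∪ p, t(m ∪ m ∪ p ∪ q, t(q, p, m), m ∪ q ∪ q), t(p ∪ q ∪ q, t(k, p, k), p ∪ p)) ∪ t(t(k ∪ k ∪ p, u, k ∪ p ∪ p ∪ q), k ∪ k ∪ m ∪ m ∪ t(m, p, k), t(p ∪ p, k ∪ k ∪ m ∪ q, k ∪ q))

Answer: t(k ∪ m ∪ m ∪ p ∪ p ∪ p, t(m ∪ m ∪ p ∪ q, t(q, p, m), m ∪ q ∪ q), t(p ∪ q ∪ q, t(k, p, k), p ∪ p)) ∪ t(t(k ∪ k ∪ p, u, k ∪ p ∪ p ∪ q), k ∪ k ∪ m ∪ m ∪ t(m, p, k), t(p ∪ p, k ∪ k ∪ m ∪ q, k ∪ q))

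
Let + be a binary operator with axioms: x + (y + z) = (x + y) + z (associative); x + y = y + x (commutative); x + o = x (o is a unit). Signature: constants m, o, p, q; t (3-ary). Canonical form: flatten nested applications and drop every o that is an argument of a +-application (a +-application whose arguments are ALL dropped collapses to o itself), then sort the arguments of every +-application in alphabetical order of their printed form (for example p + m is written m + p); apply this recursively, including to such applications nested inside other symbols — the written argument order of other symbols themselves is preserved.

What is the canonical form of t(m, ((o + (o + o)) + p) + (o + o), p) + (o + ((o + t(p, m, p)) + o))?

Flatten:  t(m, ((o + (o + o)) + p) + (o + o), p) + o + o + t(p, m, p) + o
Canonicalize subterm:  t(m, ((o + (o + o)) + p) + (o + o), p)  →  t(m, p, p)
Drop the unit:  drop o (×3)
Order the arguments:  t(m, p, p) + t(p, m, p)

Answer: t(m, p, p) + t(p, m, p)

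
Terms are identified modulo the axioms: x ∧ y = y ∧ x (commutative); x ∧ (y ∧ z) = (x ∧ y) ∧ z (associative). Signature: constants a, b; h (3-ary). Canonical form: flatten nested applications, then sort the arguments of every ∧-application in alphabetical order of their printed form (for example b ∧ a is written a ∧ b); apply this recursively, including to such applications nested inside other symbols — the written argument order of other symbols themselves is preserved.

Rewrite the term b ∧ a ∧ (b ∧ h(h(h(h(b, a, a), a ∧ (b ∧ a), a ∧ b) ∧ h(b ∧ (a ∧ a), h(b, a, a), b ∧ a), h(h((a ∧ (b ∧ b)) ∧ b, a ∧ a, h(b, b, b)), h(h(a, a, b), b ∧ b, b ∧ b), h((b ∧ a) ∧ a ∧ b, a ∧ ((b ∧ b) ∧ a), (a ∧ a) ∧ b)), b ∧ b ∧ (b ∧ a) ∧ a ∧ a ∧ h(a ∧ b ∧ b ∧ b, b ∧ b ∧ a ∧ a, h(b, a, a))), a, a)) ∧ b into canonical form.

Answer: a ∧ b ∧ b ∧ b ∧ h(h(h(a ∧ a ∧ b, h(b, a, a), a ∧ b) ∧ h(h(b, a, a), a ∧ a ∧ b, a ∧ b), h(h(a ∧ b ∧ b ∧ b, a ∧ a, h(b, b, b)), h(h(a, a, b), b ∧ b, b ∧ b), h(a ∧ a ∧ b ∧ b, a ∧ a ∧ b ∧ b, a ∧ a ∧ b)), a ∧ a ∧ a ∧ b ∧ b ∧ b ∧ h(a ∧ b ∧ b ∧ b, a ∧ a ∧ b ∧ b, h(b, a, a))), a, a)

Derivation:
Merge nested applications:  b ∧ a ∧ b ∧ h(h(h(h(b, a, a), a ∧ (b ∧ a), a ∧ b) ∧ h(b ∧ (a ∧ a), h(b, a, a), b ∧ a), h(h((a ∧ (b ∧ b)) ∧ b, a ∧ a, h(b, b, b)), h(h(a, a, b), b ∧ b, b ∧ b), h((b ∧ a) ∧ a ∧ b, a ∧ ((b ∧ b) ∧ a), (a ∧ a) ∧ b)), b ∧ b ∧ (b ∧ a) ∧ a ∧ a ∧ h(a ∧ b ∧ b ∧ b, b ∧ b ∧ a ∧ a, h(b, a, a))), a, a) ∧ b
Simplify inside:  h(h(h(h(b, a, a), a ∧ (b ∧ a), a ∧ b) ∧ h(b ∧ (a ∧ a), h(b, a, a), b ∧ a), h(h((a ∧ (b ∧ b)) ∧ b, a ∧ a, h(b, b, b)), h(h(a, a, b), b ∧ b, b ∧ b), h((b ∧ a) ∧ a ∧ b, a ∧ ((b ∧ b) ∧ a), (a ∧ a) ∧ b)), b ∧ b ∧ (b ∧ a) ∧ a ∧ a ∧ h(a ∧ b ∧ b ∧ b, b ∧ b ∧ a ∧ a, h(b, a, a))), a, a)  →  h(h(h(a ∧ a ∧ b, h(b, a, a), a ∧ b) ∧ h(h(b, a, a), a ∧ a ∧ b, a ∧ b), h(h(a ∧ b ∧ b ∧ b, a ∧ a, h(b, b, b)), h(h(a, a, b), b ∧ b, b ∧ b), h(a ∧ a ∧ b ∧ b, a ∧ a ∧ b ∧ b, a ∧ a ∧ b)), a ∧ a ∧ a ∧ b ∧ b ∧ b ∧ h(a ∧ b ∧ b ∧ b, a ∧ a ∧ b ∧ b, h(b, a, a))), a, a)
Order the arguments:  a ∧ b ∧ b ∧ b ∧ h(h(h(a ∧ a ∧ b, h(b, a, a), a ∧ b) ∧ h(h(b, a, a), a ∧ a ∧ b, a ∧ b), h(h(a ∧ b ∧ b ∧ b, a ∧ a, h(b, b, b)), h(h(a, a, b), b ∧ b, b ∧ b), h(a ∧ a ∧ b ∧ b, a ∧ a ∧ b ∧ b, a ∧ a ∧ b)), a ∧ a ∧ a ∧ b ∧ b ∧ b ∧ h(a ∧ b ∧ b ∧ b, a ∧ a ∧ b ∧ b, h(b, a, a))), a, a)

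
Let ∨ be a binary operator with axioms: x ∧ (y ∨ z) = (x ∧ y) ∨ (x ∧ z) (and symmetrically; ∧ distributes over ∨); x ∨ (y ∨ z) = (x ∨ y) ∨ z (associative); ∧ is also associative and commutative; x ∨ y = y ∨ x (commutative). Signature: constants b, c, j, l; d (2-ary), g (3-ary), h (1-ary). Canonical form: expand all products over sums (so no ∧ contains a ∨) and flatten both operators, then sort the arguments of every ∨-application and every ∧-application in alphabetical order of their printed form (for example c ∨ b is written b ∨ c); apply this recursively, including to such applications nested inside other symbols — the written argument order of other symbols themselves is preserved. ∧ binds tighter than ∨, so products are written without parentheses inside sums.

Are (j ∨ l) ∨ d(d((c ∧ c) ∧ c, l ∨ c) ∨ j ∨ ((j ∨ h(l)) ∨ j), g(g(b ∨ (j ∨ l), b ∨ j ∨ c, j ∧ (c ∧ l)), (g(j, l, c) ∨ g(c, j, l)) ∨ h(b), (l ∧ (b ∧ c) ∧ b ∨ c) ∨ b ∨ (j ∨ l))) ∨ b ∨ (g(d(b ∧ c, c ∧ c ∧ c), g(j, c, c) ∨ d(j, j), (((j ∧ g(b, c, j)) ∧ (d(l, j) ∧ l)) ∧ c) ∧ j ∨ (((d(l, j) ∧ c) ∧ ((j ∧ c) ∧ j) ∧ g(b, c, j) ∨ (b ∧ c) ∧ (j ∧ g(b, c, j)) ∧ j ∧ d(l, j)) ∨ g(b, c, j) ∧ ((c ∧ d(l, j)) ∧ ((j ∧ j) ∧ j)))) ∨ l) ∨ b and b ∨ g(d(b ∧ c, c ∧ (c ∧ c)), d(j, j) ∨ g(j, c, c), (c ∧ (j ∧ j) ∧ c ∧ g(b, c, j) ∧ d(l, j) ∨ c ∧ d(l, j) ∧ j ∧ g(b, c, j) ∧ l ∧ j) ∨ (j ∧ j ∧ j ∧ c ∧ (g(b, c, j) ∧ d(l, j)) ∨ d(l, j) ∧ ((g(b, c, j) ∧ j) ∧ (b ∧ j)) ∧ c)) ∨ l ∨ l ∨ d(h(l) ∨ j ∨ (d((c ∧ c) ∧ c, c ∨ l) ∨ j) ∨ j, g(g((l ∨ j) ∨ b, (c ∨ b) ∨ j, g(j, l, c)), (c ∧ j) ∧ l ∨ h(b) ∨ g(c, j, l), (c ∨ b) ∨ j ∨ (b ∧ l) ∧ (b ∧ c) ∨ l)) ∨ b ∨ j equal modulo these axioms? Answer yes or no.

Answer: no — b ∨ b ∨ d(d(c ∧ c ∧ c, c ∨ l) ∨ h(l) ∨ j ∨ j ∨ j, g(g(b ∨ j ∨ l, b ∨ c ∨ j, c ∧ j ∧ l), g(c, j, l) ∨ g(j, l, c) ∨ h(b), b ∨ b ∧ b ∧ c ∧ l ∨ c ∨ j ∨ l)) ∨ g(d(b ∧ c, c ∧ c ∧ c), d(j, j) ∨ g(j, c, c), b ∧ c ∧ d(l, j) ∧ g(b, c, j) ∧ j ∧ j ∨ c ∧ c ∧ d(l, j) ∧ g(b, c, j) ∧ j ∧ j ∨ c ∧ d(l, j) ∧ g(b, c, j) ∧ j ∧ j ∧ j ∨ c ∧ d(l, j) ∧ g(b, c, j) ∧ j ∧ j ∧ l) ∨ j ∨ l ∨ l vs b ∨ b ∨ d(d(c ∧ c ∧ c, c ∨ l) ∨ h(l) ∨ j ∨ j ∨ j, g(g(b ∨ j ∨ l, b ∨ c ∨ j, g(j, l, c)), c ∧ j ∧ l ∨ g(c, j, l) ∨ h(b), b ∨ b ∧ b ∧ c ∧ l ∨ c ∨ j ∨ l)) ∨ g(d(b ∧ c, c ∧ c ∧ c), d(j, j) ∨ g(j, c, c), b ∧ c ∧ d(l, j) ∧ g(b, c, j) ∧ j ∧ j ∨ c ∧ c ∧ d(l, j) ∧ g(b, c, j) ∧ j ∧ j ∨ c ∧ d(l, j) ∧ g(b, c, j) ∧ j ∧ j ∧ j ∨ c ∧ d(l, j) ∧ g(b, c, j) ∧ j ∧ j ∧ l) ∨ j ∨ l ∨ l

Derivation:
Left:  (j ∨ l) ∨ d(d((c ∧ c) ∧ c, l ∨ c) ∨ j ∨ ((j ∨ h(l)) ∨ j), g(g(b ∨ (j ∨ l), b ∨ j ∨ c, j ∧ (c ∧ l)), (g(j, l, c) ∨ g(c, j, l)) ∨ h(b), (l ∧ (b ∧ c) ∧ b ∨ c) ∨ b ∨ (j ∨ l))) ∨ b ∨ (g(d(b ∧ c, c ∧ c ∧ c), g(j, c, c) ∨ d(j, j), (((j ∧ g(b, c, j)) ∧ (d(l, j) ∧ l)) ∧ c) ∧ j ∨ (((d(l, j) ∧ c) ∧ ((j ∧ c) ∧ j) ∧ g(b, c, j) ∨ (b ∧ c) ∧ (j ∧ g(b, c, j)) ∧ j ∧ d(l, j)) ∨ g(b, c, j) ∧ ((c ∧ d(l, j)) ∧ ((j ∧ j) ∧ j)))) ∨ l) ∨ b
  Merge nested applications:  j ∨ l ∨ d(d(c ∧ c ∧ c, c ∨ l) ∨ h(l) ∨ j ∨ j ∨ j, g(g(b ∨ j ∨ l, b ∨ c ∨ j, c ∧ j ∧ l), g(c, j, l) ∨ g(j, l, c) ∨ h(b), b ∨ b ∧ b ∧ c ∧ l ∨ c ∨ j ∨ l)) ∨ b ∨ g(d(b ∧ c, c ∧ c ∧ c), d(j, j) ∨ g(j, c, c), b ∧ c ∧ d(l, j) ∧ g(b, c, j) ∧ j ∧ j ∨ c ∧ c ∧ d(l, j) ∧ g(b, c, j) ∧ j ∧ j ∨ c ∧ d(l, j) ∧ g(b, c, j) ∧ j ∧ j ∧ j ∨ c ∧ d(l, j) ∧ g(b, c, j) ∧ j ∧ j ∧ l) ∨ l ∨ b
  Sort arguments:  b ∨ b ∨ d(d(c ∧ c ∧ c, c ∨ l) ∨ h(l) ∨ j ∨ j ∨ j, g(g(b ∨ j ∨ l, b ∨ c ∨ j, c ∧ j ∧ l), g(c, j, l) ∨ g(j, l, c) ∨ h(b), b ∨ b ∧ b ∧ c ∧ l ∨ c ∨ j ∨ l)) ∨ g(d(b ∧ c, c ∧ c ∧ c), d(j, j) ∨ g(j, c, c), b ∧ c ∧ d(l, j) ∧ g(b, c, j) ∧ j ∧ j ∨ c ∧ c ∧ d(l, j) ∧ g(b, c, j) ∧ j ∧ j ∨ c ∧ d(l, j) ∧ g(b, c, j) ∧ j ∧ j ∧ j ∨ c ∧ d(l, j) ∧ g(b, c, j) ∧ j ∧ j ∧ l) ∨ j ∨ l ∨ l
Right:  b ∨ g(d(b ∧ c, c ∧ (c ∧ c)), d(j, j) ∨ g(j, c, c), (c ∧ (j ∧ j) ∧ c ∧ g(b, c, j) ∧ d(l, j) ∨ c ∧ d(l, j) ∧ j ∧ g(b, c, j) ∧ l ∧ j) ∨ (j ∧ j ∧ j ∧ c ∧ (g(b, c, j) ∧ d(l, j)) ∨ d(l, j) ∧ ((g(b, c, j) ∧ j) ∧ (b ∧ j)) ∧ c)) ∨ l ∨ l ∨ d(h(l) ∨ j ∨ (d((c ∧ c) ∧ c, c ∨ l) ∨ j) ∨ j, g(g((l ∨ j) ∨ b, (c ∨ b) ∨ j, g(j, l, c)), (c ∧ j) ∧ l ∨ h(b) ∨ g(c, j, l), (c ∨ b) ∨ j ∨ (b ∧ l) ∧ (b ∧ c) ∨ l)) ∨ b ∨ j
  Un-nest:  b ∨ g(d(b ∧ c, c ∧ c ∧ c), d(j, j) ∨ g(j, c, c), b ∧ c ∧ d(l, j) ∧ g(b, c, j) ∧ j ∧ j ∨ c ∧ c ∧ d(l, j) ∧ g(b, c, j) ∧ j ∧ j ∨ c ∧ d(l, j) ∧ g(b, c, j) ∧ j ∧ j ∧ j ∨ c ∧ d(l, j) ∧ g(b, c, j) ∧ j ∧ j ∧ l) ∨ l ∨ l ∨ d(d(c ∧ c ∧ c, c ∨ l) ∨ h(l) ∨ j ∨ j ∨ j, g(g(b ∨ j ∨ l, b ∨ c ∨ j, g(j, l, c)), c ∧ j ∧ l ∨ g(c, j, l) ∨ h(b), b ∨ b ∧ b ∧ c ∧ l ∨ c ∨ j ∨ l)) ∨ b ∨ j
  Sort:  b ∨ b ∨ d(d(c ∧ c ∧ c, c ∨ l) ∨ h(l) ∨ j ∨ j ∨ j, g(g(b ∨ j ∨ l, b ∨ c ∨ j, g(j, l, c)), c ∧ j ∧ l ∨ g(c, j, l) ∨ h(b), b ∨ b ∧ b ∧ c ∧ l ∨ c ∨ j ∨ l)) ∨ g(d(b ∧ c, c ∧ c ∧ c), d(j, j) ∨ g(j, c, c), b ∧ c ∧ d(l, j) ∧ g(b, c, j) ∧ j ∧ j ∨ c ∧ c ∧ d(l, j) ∧ g(b, c, j) ∧ j ∧ j ∨ c ∧ d(l, j) ∧ g(b, c, j) ∧ j ∧ j ∧ j ∨ c ∧ d(l, j) ∧ g(b, c, j) ∧ j ∧ j ∧ l) ∨ j ∨ l ∨ l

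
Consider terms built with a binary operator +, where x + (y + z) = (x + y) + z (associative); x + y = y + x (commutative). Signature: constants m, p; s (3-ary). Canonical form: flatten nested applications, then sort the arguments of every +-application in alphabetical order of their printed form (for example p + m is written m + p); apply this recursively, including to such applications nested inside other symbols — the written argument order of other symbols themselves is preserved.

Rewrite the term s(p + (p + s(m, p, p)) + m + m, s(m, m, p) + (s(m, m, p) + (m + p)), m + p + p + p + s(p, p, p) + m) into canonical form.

Answer: s(m + m + p + p + s(m, p, p), m + p + s(m, m, p) + s(m, m, p), m + m + p + p + p + s(p, p, p))

Derivation:
Work inside:  s(m, m, p) + (s(m, m, p) + (m + p))
Un-nest:  s(m, m, p) + s(m, m, p) + m + p
Sort arguments:  m + p + s(m, m, p) + s(m, m, p)
Rebuild:  s(m + m + p + p + s(m, p, p), m + p + s(m, m, p) + s(m, m, p), m + m + p + p + p + s(p, p, p))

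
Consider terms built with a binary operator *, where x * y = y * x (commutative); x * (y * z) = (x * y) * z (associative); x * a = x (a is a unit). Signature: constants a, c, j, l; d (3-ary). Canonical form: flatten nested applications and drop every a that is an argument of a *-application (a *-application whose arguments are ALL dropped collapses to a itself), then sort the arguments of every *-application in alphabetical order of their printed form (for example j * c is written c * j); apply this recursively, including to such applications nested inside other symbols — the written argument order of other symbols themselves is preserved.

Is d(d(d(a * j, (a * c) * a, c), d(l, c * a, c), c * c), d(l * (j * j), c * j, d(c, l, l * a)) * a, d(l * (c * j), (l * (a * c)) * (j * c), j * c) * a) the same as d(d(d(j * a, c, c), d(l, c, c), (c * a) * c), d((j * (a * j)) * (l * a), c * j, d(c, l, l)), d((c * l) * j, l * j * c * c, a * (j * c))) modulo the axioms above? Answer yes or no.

Answer: yes — both canonical forms are d(d(d(j, c, c), d(l, c, c), c * c), d(j * j * l, c * j, d(c, l, l)), d(c * j * l, c * c * j * l, c * j))

Derivation:
Left:  d(d(d(a * j, (a * c) * a, c), d(l, c * a, c), c * c), d(l * (j * j), c * j, d(c, l, l * a)) * a, d(l * (c * j), (l * (a * c)) * (j * c), j * c) * a)
  Focus inside:  d(l * (c * j), (l * (a * c)) * (j * c), j * c) * a
  Inside:  d(l * (c * j), (l * (a * c)) * (j * c), j * c)  →  d(c * j * l, c * c * j * l, c * j)
  Drop the unit:  drop a
  Order the arguments:  d(c * j * l, c * c * j * l, c * j)
  Put back:  d(d(d(j, c, c), d(l, c, c), c * c), d(j * j * l, c * j, d(c, l, l)), d(c * j * l, c * c * j * l, c * j))
Right:  d(d(d(j * a, c, c), d(l, c, c), (c * a) * c), d((j * (a * j)) * (l * a), c * j, d(c, l, l)), d((c * l) * j, l * j * c * c, a * (j * c)))
  Descend into:  (j * (a * j)) * (l * a)
  Merge nested applications:  j * a * j * l * a
  Units out:  drop a (×2)
  Sort:  j * j * l
  Reassemble:  d(d(d(j, c, c), d(l, c, c), c * c), d(j * j * l, c * j, d(c, l, l)), d(c * j * l, c * c * j * l, c * j))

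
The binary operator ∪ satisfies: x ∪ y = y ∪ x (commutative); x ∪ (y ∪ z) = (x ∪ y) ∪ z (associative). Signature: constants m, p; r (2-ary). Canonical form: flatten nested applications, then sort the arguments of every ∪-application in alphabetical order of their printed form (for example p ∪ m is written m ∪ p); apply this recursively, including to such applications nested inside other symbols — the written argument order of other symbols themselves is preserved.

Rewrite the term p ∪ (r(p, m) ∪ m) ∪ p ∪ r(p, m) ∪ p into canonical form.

Flatten:  p ∪ r(p, m) ∪ m ∪ p ∪ r(p, m) ∪ p
Sort arguments:  m ∪ p ∪ p ∪ p ∪ r(p, m) ∪ r(p, m)

Answer: m ∪ p ∪ p ∪ p ∪ r(p, m) ∪ r(p, m)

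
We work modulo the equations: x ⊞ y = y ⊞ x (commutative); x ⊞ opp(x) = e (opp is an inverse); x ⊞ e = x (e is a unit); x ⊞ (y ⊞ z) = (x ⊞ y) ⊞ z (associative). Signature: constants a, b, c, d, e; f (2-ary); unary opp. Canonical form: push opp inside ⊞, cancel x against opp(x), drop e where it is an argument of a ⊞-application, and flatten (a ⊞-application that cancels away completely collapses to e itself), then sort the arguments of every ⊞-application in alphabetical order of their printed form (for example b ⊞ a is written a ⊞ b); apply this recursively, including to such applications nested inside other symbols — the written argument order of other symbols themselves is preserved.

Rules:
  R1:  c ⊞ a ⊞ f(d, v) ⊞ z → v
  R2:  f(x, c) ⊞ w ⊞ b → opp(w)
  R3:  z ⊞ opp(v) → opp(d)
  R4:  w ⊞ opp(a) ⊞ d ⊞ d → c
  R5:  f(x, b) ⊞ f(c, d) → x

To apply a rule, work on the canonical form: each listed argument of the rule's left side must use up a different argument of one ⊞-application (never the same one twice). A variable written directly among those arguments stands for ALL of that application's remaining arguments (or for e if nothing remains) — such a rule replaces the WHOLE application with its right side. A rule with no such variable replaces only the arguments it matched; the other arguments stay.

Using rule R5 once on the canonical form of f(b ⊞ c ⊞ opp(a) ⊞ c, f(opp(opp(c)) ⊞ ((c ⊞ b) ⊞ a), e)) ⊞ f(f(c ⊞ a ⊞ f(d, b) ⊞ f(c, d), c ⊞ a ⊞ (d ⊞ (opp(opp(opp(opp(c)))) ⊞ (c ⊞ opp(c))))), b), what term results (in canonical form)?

Answer: f(b ⊞ c ⊞ c ⊞ opp(a), f(a ⊞ b ⊞ c ⊞ c, e)) ⊞ f(f(a ⊞ c ⊞ d, a ⊞ c ⊞ c ⊞ d), b)

Derivation:
Canonical form:  f(b ⊞ c ⊞ c ⊞ opp(a), f(a ⊞ b ⊞ c ⊞ c, e)) ⊞ f(f(a ⊞ c ⊞ f(c, d) ⊞ f(d, b), a ⊞ c ⊞ c ⊞ d), b)
Match R5:  consume f(c, d), f(d, b);  x := d
Result:  f(b ⊞ c ⊞ c ⊞ opp(a), f(a ⊞ b ⊞ c ⊞ c, e)) ⊞ f(f(a ⊞ c ⊞ d, a ⊞ c ⊞ c ⊞ d), b)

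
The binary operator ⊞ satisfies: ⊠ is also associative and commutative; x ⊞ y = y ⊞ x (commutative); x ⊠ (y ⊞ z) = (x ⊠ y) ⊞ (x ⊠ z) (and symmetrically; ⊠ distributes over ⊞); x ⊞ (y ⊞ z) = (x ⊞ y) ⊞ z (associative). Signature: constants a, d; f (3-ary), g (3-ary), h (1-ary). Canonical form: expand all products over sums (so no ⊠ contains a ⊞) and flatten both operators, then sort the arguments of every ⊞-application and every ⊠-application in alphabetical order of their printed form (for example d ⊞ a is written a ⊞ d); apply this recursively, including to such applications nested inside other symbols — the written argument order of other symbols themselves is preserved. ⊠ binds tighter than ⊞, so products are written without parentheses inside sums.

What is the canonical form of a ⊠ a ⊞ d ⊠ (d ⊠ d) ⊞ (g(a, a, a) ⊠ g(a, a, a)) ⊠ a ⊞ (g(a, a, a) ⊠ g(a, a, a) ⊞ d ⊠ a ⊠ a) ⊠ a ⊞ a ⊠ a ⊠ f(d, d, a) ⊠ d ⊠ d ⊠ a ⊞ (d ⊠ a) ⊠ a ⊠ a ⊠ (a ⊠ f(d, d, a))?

Answer: a ⊠ a ⊞ a ⊠ a ⊠ a ⊠ a ⊠ d ⊠ f(d, d, a) ⊞ a ⊠ a ⊠ a ⊠ d ⊞ a ⊠ a ⊠ a ⊠ d ⊠ d ⊠ f(d, d, a) ⊞ a ⊠ g(a, a, a) ⊠ g(a, a, a) ⊞ a ⊠ g(a, a, a) ⊠ g(a, a, a) ⊞ d ⊠ d ⊠ d

Derivation:
Expand:  a ⊠ a ⊞ d ⊠ d ⊠ d ⊞ a ⊠ g(a, a, a) ⊠ g(a, a, a) ⊞ a ⊠ g(a, a, a) ⊠ g(a, a, a) ⊞ a ⊠ a ⊠ a ⊠ d ⊞ a ⊠ a ⊠ a ⊠ d ⊠ d ⊠ f(d, d, a) ⊞ a ⊠ a ⊠ a ⊠ a ⊠ d ⊠ f(d, d, a)
Sort arguments:  a ⊠ a ⊞ a ⊠ a ⊠ a ⊠ a ⊠ d ⊠ f(d, d, a) ⊞ a ⊠ a ⊠ a ⊠ d ⊞ a ⊠ a ⊠ a ⊠ d ⊠ d ⊠ f(d, d, a) ⊞ a ⊠ g(a, a, a) ⊠ g(a, a, a) ⊞ a ⊠ g(a, a, a) ⊠ g(a, a, a) ⊞ d ⊠ d ⊠ d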